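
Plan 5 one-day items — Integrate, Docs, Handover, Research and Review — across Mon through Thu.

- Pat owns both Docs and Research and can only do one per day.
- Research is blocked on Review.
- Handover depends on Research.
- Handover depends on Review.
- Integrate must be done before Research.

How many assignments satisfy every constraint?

18

Splitting on Integrate: it can be Mon (12), Tue (6). Listing each branch's schedules as (Docs, Handover, Research, Review):
Integrate=Mon: (Mon,Wed,Tue,Mon) (Mon,Thu,Tue,Mon) (Mon,Thu,Wed,Mon) (Mon,Thu,Wed,Tue) (Tue,Thu,Wed,Mon) (Tue,Thu,Wed,Tue) (Wed,Wed,Tue,Mon) (Wed,Thu,Tue,Mon) (Thu,Wed,Tue,Mon) (Thu,Thu,Tue,Mon) (Thu,Thu,Wed,Mon) (Thu,Thu,Wed,Tue) — 12.
Integrate=Tue: (Mon,Thu,Wed,Mon) (Mon,Thu,Wed,Tue) (Tue,Thu,Wed,Mon) (Tue,Thu,Wed,Tue) (Thu,Thu,Wed,Mon) (Thu,Thu,Wed,Tue) — 6.
Summing: 12 + 6 = 18.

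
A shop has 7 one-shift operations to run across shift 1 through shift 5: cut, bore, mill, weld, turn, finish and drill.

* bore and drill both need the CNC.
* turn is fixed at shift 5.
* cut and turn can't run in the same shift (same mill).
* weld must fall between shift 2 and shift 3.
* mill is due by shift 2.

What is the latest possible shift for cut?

cut at shift 4 is achievable: weld -> shift 2; turn -> shift 5; drill -> shift 2; bore -> shift 1; cut -> shift 4; mill -> shift 1; finish -> shift 1.
Nothing later works — the conflict constraints rule out every shift after shift 4.

shift 4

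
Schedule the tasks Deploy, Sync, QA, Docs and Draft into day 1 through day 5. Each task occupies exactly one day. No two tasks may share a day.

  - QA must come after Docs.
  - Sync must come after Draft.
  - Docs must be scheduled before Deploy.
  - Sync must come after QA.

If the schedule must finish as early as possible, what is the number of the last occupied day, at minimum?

The precedence chain requires at least 3 distinct days.
With at most 1 per day and 5 tasks, at least 5 days are needed.
5 works (last occupied day: day 5): for example Docs -> day 1, QA -> day 2, Sync -> day 4, Draft -> day 3, Deploy -> day 5.

5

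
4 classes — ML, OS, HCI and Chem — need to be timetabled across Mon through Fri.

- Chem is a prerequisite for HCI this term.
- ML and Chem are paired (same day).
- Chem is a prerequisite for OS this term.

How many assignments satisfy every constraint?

Splitting on ML: it can be Mon (16), Tue (9), Wed (4), Thu (1). Listing each branch's schedules as (OS, HCI, Chem):
ML=Mon: (Tue,Tue,Mon) (Tue,Wed,Mon) (Tue,Thu,Mon) (Tue,Fri,Mon) (Wed,Tue,Mon) (Wed,Wed,Mon) (Wed,Thu,Mon) (Wed,Fri,Mon) (Thu,Tue,Mon) (Thu,Wed,Mon) (Thu,Thu,Mon) (Thu,Fri,Mon) (Fri,Tue,Mon) (Fri,Wed,Mon) (Fri,Thu,Mon) (Fri,Fri,Mon) — 16.
ML=Tue: (Wed,Wed,Tue) (Wed,Thu,Tue) (Wed,Fri,Tue) (Thu,Wed,Tue) (Thu,Thu,Tue) (Thu,Fri,Tue) (Fri,Wed,Tue) (Fri,Thu,Tue) (Fri,Fri,Tue) — 9.
ML=Wed: (Thu,Thu,Wed) (Thu,Fri,Wed) (Fri,Thu,Wed) (Fri,Fri,Wed) — 4.
ML=Thu: (Fri,Fri,Thu) — 1.
Summing: 16 + 9 + 4 + 1 = 30.

30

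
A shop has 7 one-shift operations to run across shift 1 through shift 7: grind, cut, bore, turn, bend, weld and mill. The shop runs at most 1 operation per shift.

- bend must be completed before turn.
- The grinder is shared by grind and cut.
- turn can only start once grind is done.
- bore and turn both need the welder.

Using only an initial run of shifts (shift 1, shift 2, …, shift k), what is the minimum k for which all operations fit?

7

The precedence chain requires at least 2 distinct shifts.
With at most 1 per shift and 7 operations, at least 7 shifts are needed.
7 works (last occupied shift: shift 7): for example weld -> shift 6, mill -> shift 7, grind -> shift 1, bend -> shift 2, turn -> shift 3, bore -> shift 5, cut -> shift 4.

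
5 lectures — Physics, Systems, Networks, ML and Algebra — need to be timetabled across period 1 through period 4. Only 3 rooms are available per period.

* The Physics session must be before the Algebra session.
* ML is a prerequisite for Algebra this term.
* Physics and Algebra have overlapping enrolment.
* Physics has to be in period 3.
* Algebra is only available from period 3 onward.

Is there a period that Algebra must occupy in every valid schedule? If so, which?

period 4

Algebra's window is period 3–period 4.
Physics is fixed at period 3, and Algebra can't share a period with Physics.
So Algebra must be period 4.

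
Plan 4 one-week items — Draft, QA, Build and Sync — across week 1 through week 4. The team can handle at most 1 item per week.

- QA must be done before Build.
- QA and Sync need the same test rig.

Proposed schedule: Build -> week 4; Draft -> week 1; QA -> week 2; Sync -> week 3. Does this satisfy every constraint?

Valid

QA must be done before Build — holds.
The team can handle at most 1 item per week — holds.
QA and Sync need the same test rig — holds.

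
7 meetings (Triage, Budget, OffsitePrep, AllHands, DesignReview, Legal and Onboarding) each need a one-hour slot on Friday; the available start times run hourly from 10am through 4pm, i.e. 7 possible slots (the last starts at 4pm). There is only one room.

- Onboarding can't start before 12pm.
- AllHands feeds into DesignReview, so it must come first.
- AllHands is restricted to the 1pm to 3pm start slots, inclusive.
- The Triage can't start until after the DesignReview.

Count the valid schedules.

48

Splitting on Triage: it can be 3pm (12), 4pm (36). Listing each branch's schedules as (Budget, OffsitePrep, AllHands, DesignReview, Legal, Onboarding):
Triage=3pm: (10am,11am,1pm,2pm,12pm,4pm) (10am,11am,1pm,2pm,4pm,12pm) (10am,12pm,1pm,2pm,11am,4pm) (10am,4pm,1pm,2pm,11am,12pm) (11am,10am,1pm,2pm,12pm,4pm) (11am,10am,1pm,2pm,4pm,12pm) (11am,12pm,1pm,2pm,10am,4pm) (11am,4pm,1pm,2pm,10am,12pm) (12pm,10am,1pm,2pm,11am,4pm) (12pm,11am,1pm,2pm,10am,4pm) (4pm,10am,1pm,2pm,11am,12pm) (4pm,11am,1pm,2pm,10am,12pm) — 12.
Triage=4pm: (10am,11am,1pm,2pm,12pm,3pm) (10am,11am,1pm,2pm,3pm,12pm) (10am,11am,1pm,3pm,12pm,2pm) (10am,11am,1pm,3pm,2pm,12pm) (10am,11am,2pm,3pm,12pm,1pm) (10am,11am,2pm,3pm,1pm,12pm) (10am,12pm,1pm,2pm,11am,3pm) (10am,12pm,1pm,3pm,11am,2pm) (10am,12pm,2pm,3pm,11am,1pm) (10am,1pm,2pm,3pm,11am,12pm) (10am,2pm,1pm,3pm,11am,12pm) (10am,3pm,1pm,2pm,11am,12pm) (11am,10am,1pm,2pm,12pm,3pm) (11am,10am,1pm,2pm,3pm,12pm) (11am,10am,1pm,3pm,12pm,2pm) (11am,10am,1pm,3pm,2pm,12pm) (11am,10am,2pm,3pm,12pm,1pm) (11am,10am,2pm,3pm,1pm,12pm) (11am,12pm,1pm,2pm,10am,3pm) (11am,12pm,1pm,3pm,10am,2pm) (11am,12pm,2pm,3pm,10am,1pm) (11am,1pm,2pm,3pm,10am,12pm) (11am,2pm,1pm,3pm,10am,12pm) (11am,3pm,1pm,2pm,10am,12pm) (12pm,10am,1pm,2pm,11am,3pm) (12pm,10am,1pm,3pm,11am,2pm) (12pm,10am,2pm,3pm,11am,1pm) (12pm,11am,1pm,2pm,10am,3pm) (12pm,11am,1pm,3pm,10am,2pm) (12pm,11am,2pm,3pm,10am,1pm) (1pm,10am,2pm,3pm,11am,12pm) (1pm,11am,2pm,3pm,10am,12pm) (2pm,10am,1pm,3pm,11am,12pm) (2pm,11am,1pm,3pm,10am,12pm) (3pm,10am,1pm,2pm,11am,12pm) (3pm,11am,1pm,2pm,10am,12pm) — 36.
Summing: 12 + 36 = 48.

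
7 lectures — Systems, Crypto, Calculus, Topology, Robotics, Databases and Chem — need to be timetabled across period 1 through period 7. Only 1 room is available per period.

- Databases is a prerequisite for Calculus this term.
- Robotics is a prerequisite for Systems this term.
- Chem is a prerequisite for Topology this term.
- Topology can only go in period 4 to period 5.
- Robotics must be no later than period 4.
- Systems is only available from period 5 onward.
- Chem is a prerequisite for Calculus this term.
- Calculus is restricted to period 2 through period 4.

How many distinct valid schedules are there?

Splitting on Systems: it can be period 6 (8), period 7 (8). Listing each branch's schedules as (Crypto, Calculus, Topology, Robotics, Databases, Chem) by period number:
Systems=period 6: (7,3,5,4,1,2) (7,3,5,4,2,1) (7,4,5,1,2,3) (7,4,5,1,3,2) (7,4,5,2,1,3) (7,4,5,2,3,1) (7,4,5,3,1,2) (7,4,5,3,2,1) — 8.
Systems=period 7: (6,3,5,4,1,2) (6,3,5,4,2,1) (6,4,5,1,2,3) (6,4,5,1,3,2) (6,4,5,2,1,3) (6,4,5,2,3,1) (6,4,5,3,1,2) (6,4,5,3,2,1) — 8.
Summing: 8 + 8 = 16.

16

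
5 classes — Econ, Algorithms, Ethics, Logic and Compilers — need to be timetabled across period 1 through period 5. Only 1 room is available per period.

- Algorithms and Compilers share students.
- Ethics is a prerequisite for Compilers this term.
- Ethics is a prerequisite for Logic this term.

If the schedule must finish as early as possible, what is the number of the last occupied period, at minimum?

5

The precedence chain requires at least 2 distinct periods.
With at most 1 per period and 5 classes, at least 5 periods are needed.
5 works (last occupied period: period 5): for example Compilers in period 3, Logic in period 2, Algorithms in period 5, Econ in period 4, Ethics in period 1.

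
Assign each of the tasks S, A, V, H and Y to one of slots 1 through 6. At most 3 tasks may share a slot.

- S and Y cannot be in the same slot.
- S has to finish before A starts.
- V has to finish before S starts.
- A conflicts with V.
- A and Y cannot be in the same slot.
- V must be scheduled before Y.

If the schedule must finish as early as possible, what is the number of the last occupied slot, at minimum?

The precedence chain requires at least 3 distinct slots.
With at most 3 per slot and 5 tasks, at least 2 slots are needed.
Could 3 slots be enough, i.e. nothing placed later than 3? No: Y must come after V (at 1 or later) → {2, 3}; V must come before Y (at 3 or earlier) → {1, 2}; S must come after V (at 1 or later) → {2, 3}; A must come after S (at 2 or later) → {3}; S must come before A (at 3 or earlier) → {2}; Y can't share with A (3) → {2}; Y can't share with S (2) → nothing is left.
So 3 slots is not enough.
4 works (last occupied slot: 4): for example Y=4; H=1; V=1; A=3; S=2.

4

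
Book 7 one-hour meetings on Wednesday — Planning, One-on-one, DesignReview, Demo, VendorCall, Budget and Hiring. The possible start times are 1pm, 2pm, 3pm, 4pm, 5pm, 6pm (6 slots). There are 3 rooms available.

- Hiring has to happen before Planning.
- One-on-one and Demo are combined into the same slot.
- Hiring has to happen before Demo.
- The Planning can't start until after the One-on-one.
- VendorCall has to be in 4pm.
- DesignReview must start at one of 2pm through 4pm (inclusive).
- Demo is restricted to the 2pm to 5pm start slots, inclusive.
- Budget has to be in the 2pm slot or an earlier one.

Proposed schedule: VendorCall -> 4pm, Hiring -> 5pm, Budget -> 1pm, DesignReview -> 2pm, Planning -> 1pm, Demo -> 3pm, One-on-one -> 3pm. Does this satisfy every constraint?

VendorCall has to be in 4pm — holds.
One-on-one and Demo are combined into the same slot — holds.
The Planning can't start until after the One-on-one — violated.
Demo is restricted to the 2pm to 5pm start slots, inclusive — holds.
Budget has to be in the 2pm slot or an earlier one — holds.
There are 3 rooms available — holds.
Hiring has to happen before Demo — violated.
DesignReview must start at one of 2pm through 4pm (inclusive) — holds.
Hiring has to happen before Planning — violated.

Invalid. Hiring has to happen before Planning.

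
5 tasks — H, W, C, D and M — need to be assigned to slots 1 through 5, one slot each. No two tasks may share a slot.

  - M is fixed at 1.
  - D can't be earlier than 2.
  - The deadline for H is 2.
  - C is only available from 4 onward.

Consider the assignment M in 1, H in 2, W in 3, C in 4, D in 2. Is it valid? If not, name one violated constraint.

No. No two tasks may share a slot is not satisfied.

No two tasks may share a slot — violated.
D can't be earlier than 2 — holds.
C is only available from 4 onward — holds.
The deadline for H is 2 — holds.
M is fixed at 1 — holds.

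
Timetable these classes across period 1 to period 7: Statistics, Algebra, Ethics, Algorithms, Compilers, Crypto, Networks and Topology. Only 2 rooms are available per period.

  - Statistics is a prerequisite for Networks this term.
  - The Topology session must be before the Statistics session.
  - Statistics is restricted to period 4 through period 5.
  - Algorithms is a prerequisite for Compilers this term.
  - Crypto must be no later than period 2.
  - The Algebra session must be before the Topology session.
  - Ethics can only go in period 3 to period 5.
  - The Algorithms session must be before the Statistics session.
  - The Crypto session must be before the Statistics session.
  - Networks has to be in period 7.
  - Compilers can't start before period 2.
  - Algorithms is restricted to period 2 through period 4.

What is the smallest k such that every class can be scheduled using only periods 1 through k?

The precedence chain requires at least 4 distinct periods.
With at most 2 per period and 8 classes, at least 4 periods are needed.
Networks can't be placed before period 7, so the schedule must run through at least period 7.
7 works (last occupied period: period 7): for example Crypto in period 1, Algebra in period 1, Topology in period 2, Statistics in period 4, Networks in period 7, Compilers in period 3, Algorithms in period 2, Ethics in period 3.

7 periods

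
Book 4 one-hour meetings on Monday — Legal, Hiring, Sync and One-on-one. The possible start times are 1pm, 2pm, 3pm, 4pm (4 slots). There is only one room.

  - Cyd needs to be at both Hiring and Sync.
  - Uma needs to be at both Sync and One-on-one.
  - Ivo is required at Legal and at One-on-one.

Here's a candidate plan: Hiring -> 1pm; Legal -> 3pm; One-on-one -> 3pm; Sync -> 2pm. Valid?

No. Ivo is required at Legal and at One-on-one is not satisfied.

There is only one room — violated.
Ivo is required at Legal and at One-on-one — violated.
Uma needs to be at both Sync and One-on-one — holds.
Cyd needs to be at both Hiring and Sync — holds.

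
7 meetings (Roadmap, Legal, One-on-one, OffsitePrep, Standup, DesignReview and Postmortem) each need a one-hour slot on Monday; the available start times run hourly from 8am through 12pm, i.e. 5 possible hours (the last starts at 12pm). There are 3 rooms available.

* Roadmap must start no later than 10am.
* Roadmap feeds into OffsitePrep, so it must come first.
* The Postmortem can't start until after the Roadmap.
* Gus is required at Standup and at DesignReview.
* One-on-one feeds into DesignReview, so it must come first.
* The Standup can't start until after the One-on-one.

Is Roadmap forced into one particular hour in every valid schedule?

No

Roadmap can be 8am (e.g. DesignReview -> 10am, Standup -> 9am, Roadmap -> 8am, One-on-one -> 8am, OffsitePrep -> 9am, Postmortem -> 9am, Legal -> 8am) or 9am (e.g. One-on-one -> 8am, Standup -> 9am, DesignReview -> 10am, OffsitePrep -> 10am, Roadmap -> 9am, Postmortem -> 10am, Legal -> 8am).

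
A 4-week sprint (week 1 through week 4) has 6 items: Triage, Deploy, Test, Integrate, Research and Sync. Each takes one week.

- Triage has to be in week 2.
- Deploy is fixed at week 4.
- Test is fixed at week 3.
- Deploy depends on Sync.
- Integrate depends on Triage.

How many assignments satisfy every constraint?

24

Splitting on Integrate: it can be week 3 (12), week 4 (12). Listing each branch's schedules as (Triage, Deploy, Test, Research, Sync) by week number:
Integrate=week 3: (2,4,3,1,1) (2,4,3,1,2) (2,4,3,1,3) (2,4,3,2,1) (2,4,3,2,2) (2,4,3,2,3) (2,4,3,3,1) (2,4,3,3,2) (2,4,3,3,3) (2,4,3,4,1) (2,4,3,4,2) (2,4,3,4,3) — 12.
Integrate=week 4: (2,4,3,1,1) (2,4,3,1,2) (2,4,3,1,3) (2,4,3,2,1) (2,4,3,2,2) (2,4,3,2,3) (2,4,3,3,1) (2,4,3,3,2) (2,4,3,3,3) (2,4,3,4,1) (2,4,3,4,2) (2,4,3,4,3) — 12.
Summing: 12 + 12 = 24.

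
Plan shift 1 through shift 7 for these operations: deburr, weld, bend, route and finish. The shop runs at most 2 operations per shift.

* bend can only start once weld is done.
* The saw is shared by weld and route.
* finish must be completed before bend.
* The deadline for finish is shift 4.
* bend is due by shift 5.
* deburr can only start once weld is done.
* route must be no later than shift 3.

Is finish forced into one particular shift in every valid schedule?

No

finish can be shift 1 (e.g. bend=shift 3, route=shift 1, weld=shift 2, deburr=shift 3, finish=shift 1) or shift 2 (e.g. bend in shift 3; route in shift 1; deburr in shift 3; weld in shift 2; finish in shift 2).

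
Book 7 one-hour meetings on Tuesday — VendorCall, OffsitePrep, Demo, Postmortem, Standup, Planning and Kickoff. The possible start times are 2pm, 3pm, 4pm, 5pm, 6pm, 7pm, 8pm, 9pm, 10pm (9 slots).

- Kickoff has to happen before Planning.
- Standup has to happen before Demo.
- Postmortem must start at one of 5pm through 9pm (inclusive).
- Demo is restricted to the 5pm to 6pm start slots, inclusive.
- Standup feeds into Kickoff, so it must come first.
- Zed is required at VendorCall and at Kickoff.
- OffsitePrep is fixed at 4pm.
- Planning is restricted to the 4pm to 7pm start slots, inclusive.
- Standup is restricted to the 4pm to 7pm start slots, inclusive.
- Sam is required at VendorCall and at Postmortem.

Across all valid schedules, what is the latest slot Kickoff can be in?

6pm

Precedence pushes Kickoff to at least 5pm; downstream work caps Kickoff at 6pm.
Kickoff at 6pm is achievable: Demo in 5pm; Kickoff in 6pm; VendorCall in 2pm; OffsitePrep in 4pm; Standup in 4pm; Planning in 7pm; Postmortem in 5pm.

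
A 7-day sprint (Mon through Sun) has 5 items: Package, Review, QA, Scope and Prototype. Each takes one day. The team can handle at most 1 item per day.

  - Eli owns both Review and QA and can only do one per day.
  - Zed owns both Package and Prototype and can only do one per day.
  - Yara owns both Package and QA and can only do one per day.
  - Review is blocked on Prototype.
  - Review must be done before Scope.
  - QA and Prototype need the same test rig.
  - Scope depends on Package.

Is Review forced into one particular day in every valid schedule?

No

Review can be Tue (e.g. Review=Tue, QA=Fri, Package=Wed, Prototype=Mon, Scope=Thu) or Wed (e.g. Package=Mon, QA=Fri, Scope=Thu, Review=Wed, Prototype=Tue).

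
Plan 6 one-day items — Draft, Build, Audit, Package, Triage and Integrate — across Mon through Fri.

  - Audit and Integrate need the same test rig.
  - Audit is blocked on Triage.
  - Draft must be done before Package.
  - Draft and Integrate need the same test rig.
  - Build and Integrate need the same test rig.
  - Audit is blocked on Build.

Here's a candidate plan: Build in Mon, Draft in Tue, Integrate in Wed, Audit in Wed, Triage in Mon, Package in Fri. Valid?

No. Audit and Integrate need the same test rig is not satisfied.

Draft and Integrate need the same test rig — holds.
Audit is blocked on Triage — holds.
Audit is blocked on Build — holds.
Draft must be done before Package — holds.
Audit and Integrate need the same test rig — violated.
Build and Integrate need the same test rig — holds.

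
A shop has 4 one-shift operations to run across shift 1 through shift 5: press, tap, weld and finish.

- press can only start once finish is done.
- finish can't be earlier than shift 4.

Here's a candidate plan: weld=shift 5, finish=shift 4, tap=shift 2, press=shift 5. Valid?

press can only start once finish is done — holds.
finish can't be earlier than shift 4 — holds.

Valid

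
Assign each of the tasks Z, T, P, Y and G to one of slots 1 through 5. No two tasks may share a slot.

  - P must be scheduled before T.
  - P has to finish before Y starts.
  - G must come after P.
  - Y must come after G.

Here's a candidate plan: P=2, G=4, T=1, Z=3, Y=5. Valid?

P has to finish before Y starts — holds.
P must be scheduled before T — violated.
No two tasks may share a slot — holds.
G must come after P — holds.
Y must come after G — holds.

No — it violates: P must be scheduled before T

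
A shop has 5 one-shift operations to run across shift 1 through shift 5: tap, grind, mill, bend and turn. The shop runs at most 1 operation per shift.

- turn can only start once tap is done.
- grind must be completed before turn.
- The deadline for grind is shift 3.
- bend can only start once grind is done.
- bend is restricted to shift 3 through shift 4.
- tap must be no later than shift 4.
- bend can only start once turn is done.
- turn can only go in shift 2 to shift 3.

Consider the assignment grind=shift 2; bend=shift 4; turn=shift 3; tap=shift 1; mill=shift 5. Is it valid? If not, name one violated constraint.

Yes

bend can only start once grind is done — holds.
bend is restricted to shift 3 through shift 4 — holds.
turn can only start once tap is done — holds.
tap must be no later than shift 4 — holds.
grind must be completed before turn — holds.
turn can only go in shift 2 to shift 3 — holds.
bend can only start once turn is done — holds.
The deadline for grind is shift 3 — holds.
The shop runs at most 1 operation per shift — holds.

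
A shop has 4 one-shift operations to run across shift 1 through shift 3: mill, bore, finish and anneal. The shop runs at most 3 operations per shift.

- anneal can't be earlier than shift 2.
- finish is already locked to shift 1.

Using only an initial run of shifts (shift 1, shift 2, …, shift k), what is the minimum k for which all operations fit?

2

With at most 3 per shift and 4 operations, at least 2 shifts are needed.
anneal can't be placed before shift 2, so the schedule must run through at least shift 2.
2 works (last occupied shift: shift 2): for example mill in shift 1; bore in shift 1; finish in shift 1; anneal in shift 2.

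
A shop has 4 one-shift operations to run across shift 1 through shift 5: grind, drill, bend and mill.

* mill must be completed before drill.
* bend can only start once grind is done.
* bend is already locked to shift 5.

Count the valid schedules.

Splitting on grind: it can be shift 1 (10), shift 2 (10), shift 3 (10), shift 4 (10). Listing each branch's schedules as (drill, bend, mill) by shift number:
grind=shift 1: (2,5,1) (3,5,1) (3,5,2) (4,5,1) (4,5,2) (4,5,3) (5,5,1) (5,5,2) (5,5,3) (5,5,4) — 10.
grind=shift 2: (2,5,1) (3,5,1) (3,5,2) (4,5,1) (4,5,2) (4,5,3) (5,5,1) (5,5,2) (5,5,3) (5,5,4) — 10.
grind=shift 3: (2,5,1) (3,5,1) (3,5,2) (4,5,1) (4,5,2) (4,5,3) (5,5,1) (5,5,2) (5,5,3) (5,5,4) — 10.
grind=shift 4: (2,5,1) (3,5,1) (3,5,2) (4,5,1) (4,5,2) (4,5,3) (5,5,1) (5,5,2) (5,5,3) (5,5,4) — 10.
Summing: 10 + 10 + 10 + 10 = 40.

40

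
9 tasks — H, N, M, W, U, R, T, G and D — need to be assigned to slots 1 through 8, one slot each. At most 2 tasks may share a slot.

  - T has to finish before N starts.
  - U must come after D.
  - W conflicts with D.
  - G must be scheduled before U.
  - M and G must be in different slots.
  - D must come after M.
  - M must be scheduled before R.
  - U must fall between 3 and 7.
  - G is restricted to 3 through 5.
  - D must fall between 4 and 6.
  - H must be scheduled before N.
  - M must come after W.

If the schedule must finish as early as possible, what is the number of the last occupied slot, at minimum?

The precedence chain requires at least 4 distinct slots.
With at most 2 per slot and 9 tasks, at least 5 slots are needed.
Propagating the time windows through the other constraints, U can't land before 5, so the schedule must run through at least slot 5.
5 works (last occupied slot: 5): for example M in 2; W in 1; U in 5; H in 1; T in 2; G in 3; D in 4; N in 3; R in 4.

slot 5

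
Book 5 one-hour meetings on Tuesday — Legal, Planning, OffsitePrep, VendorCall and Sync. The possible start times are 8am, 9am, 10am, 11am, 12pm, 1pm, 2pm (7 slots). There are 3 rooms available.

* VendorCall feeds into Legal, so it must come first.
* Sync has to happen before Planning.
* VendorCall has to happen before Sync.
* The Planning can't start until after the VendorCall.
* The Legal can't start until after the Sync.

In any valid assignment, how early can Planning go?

Precedence pushes Planning to at least 10am.
Planning at 10am is achievable: Legal in 10am; Sync in 9am; Planning in 10am; VendorCall in 8am; OffsitePrep in 8am.

10am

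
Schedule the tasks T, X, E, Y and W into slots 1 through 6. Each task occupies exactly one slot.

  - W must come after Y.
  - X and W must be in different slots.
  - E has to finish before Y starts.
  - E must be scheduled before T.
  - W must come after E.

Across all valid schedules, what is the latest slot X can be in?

6

X at 6 is achievable: Y=2, T=2, W=3, E=1, X=6.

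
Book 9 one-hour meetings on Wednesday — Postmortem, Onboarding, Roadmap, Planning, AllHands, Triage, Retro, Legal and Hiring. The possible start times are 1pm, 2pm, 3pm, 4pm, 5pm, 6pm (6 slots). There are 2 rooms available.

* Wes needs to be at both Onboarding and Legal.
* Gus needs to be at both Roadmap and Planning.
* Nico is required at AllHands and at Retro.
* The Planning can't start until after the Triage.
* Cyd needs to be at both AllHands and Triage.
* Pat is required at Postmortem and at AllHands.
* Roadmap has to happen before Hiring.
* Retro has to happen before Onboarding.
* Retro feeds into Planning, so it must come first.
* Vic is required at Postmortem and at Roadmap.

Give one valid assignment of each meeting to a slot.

Hiring -> 4pm; Roadmap -> 3pm; Retro -> 1pm; Planning -> 2pm; Legal -> 5pm; AllHands -> 3pm; Onboarding -> 2pm; Triage -> 1pm; Postmortem -> 4pm

Checking: Retro(1pm) before Onboarding(2pm); Roadmap(3pm) before Hiring(4pm); Retro(1pm) before Planning(2pm); Triage(1pm) before Planning(2pm); Postmortem(4pm) != Roadmap(3pm); Onboarding(2pm) != Legal(5pm); AllHands(3pm) != Triage(1pm); AllHands(3pm) != Retro(1pm); Roadmap(3pm) != Planning(2pm); Postmortem(4pm) != AllHands(3pm); max 2 per slot (cap 2).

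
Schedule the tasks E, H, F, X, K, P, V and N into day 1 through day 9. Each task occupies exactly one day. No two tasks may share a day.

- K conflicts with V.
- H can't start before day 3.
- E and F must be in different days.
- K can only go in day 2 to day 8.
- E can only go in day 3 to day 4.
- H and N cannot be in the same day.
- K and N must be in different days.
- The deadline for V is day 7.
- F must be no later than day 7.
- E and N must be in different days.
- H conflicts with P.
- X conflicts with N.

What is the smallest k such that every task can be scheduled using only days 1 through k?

8 days

With at most 1 per day and 8 tasks, at least 8 days are needed.
E can't be placed before day 3, so the schedule must run through at least day 3.
8 works (last occupied day: day 8): for example E -> day 3, H -> day 4, V -> day 5, N -> day 8, X -> day 6, F -> day 1, K -> day 2, P -> day 7.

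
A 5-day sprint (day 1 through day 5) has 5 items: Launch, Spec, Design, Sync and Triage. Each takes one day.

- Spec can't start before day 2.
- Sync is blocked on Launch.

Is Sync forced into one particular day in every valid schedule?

No

Sync can be day 2 (e.g. Sync in day 2, Triage in day 1, Design in day 1, Spec in day 2, Launch in day 1) or day 3 (e.g. Design -> day 1, Sync -> day 3, Spec -> day 2, Launch -> day 1, Triage -> day 1).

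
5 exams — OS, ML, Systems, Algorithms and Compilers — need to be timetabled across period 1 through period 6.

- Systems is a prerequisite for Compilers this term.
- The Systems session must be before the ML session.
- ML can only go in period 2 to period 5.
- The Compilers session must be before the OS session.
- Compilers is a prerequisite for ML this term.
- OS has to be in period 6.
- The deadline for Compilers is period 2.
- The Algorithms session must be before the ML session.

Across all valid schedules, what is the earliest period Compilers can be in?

Precedence pushes Compilers to at least period 2; Compilers's own window allows nothing later than period 2.
Compilers at period 2 is achievable: Compilers=period 2; Systems=period 1; ML=period 3; Algorithms=period 1; OS=period 6.

period 2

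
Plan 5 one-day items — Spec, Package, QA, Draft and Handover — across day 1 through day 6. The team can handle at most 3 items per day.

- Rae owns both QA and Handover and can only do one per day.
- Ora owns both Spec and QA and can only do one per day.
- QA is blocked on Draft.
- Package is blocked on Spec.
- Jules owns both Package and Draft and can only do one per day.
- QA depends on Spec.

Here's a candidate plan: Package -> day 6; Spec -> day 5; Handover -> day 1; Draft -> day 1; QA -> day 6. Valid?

Valid

Jules owns both Package and Draft and can only do one per day — holds.
QA depends on Spec — holds.
Ora owns both Spec and QA and can only do one per day — holds.
The team can handle at most 3 items per day — holds.
Package is blocked on Spec — holds.
Rae owns both QA and Handover and can only do one per day — holds.
QA is blocked on Draft — holds.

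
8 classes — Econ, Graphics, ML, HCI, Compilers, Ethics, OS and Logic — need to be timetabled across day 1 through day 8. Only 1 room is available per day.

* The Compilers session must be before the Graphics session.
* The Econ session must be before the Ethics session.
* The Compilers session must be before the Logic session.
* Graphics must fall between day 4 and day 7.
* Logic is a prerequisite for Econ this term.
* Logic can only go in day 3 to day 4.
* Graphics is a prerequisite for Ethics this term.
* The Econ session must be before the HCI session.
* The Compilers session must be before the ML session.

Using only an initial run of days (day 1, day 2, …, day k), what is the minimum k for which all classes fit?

The precedence chain requires at least 4 distinct days.
With at most 1 per day and 8 classes, at least 8 days are needed.
Propagating the time windows through the other constraints, HCI can't land before day 5, so the schedule must run through at least day 5.
8 works (last occupied day: day 8): for example Econ in day 5; Compilers in day 1; Ethics in day 6; HCI in day 7; ML in day 2; Logic in day 3; Graphics in day 4; OS in day 8.

8 days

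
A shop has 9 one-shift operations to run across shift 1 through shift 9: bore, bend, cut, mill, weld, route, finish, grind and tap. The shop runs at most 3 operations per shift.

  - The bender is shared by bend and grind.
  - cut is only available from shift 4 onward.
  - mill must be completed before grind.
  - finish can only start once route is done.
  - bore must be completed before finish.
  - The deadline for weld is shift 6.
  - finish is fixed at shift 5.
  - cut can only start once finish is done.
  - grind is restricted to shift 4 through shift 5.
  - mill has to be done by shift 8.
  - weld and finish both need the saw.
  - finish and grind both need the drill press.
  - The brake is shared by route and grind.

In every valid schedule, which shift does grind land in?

grind's window is shift 4–shift 5.
finish is fixed at shift 5, and grind can't share a shift with finish.
So grind must be shift 4.

shift 4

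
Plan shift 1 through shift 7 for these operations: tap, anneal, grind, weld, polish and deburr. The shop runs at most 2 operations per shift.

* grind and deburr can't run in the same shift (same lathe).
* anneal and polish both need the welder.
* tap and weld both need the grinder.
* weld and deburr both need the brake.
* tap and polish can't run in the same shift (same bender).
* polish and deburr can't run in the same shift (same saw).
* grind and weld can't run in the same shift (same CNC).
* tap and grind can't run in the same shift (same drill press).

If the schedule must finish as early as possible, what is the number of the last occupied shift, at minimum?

shift 3

With at most 2 per shift and 6 operations, at least 3 shifts are needed.
3 works (last occupied shift: shift 3): for example grind -> shift 2; weld -> shift 3; anneal -> shift 2; tap -> shift 1; deburr -> shift 1; polish -> shift 3.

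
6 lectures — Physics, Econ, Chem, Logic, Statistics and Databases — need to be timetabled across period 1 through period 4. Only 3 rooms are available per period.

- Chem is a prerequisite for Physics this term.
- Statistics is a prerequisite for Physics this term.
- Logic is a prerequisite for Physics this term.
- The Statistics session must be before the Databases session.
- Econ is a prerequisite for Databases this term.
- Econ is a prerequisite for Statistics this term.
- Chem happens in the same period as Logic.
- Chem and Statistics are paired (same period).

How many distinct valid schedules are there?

6

Splitting on Physics: it can be period 3 (2), period 4 (4). Listing each branch's schedules as (Econ, Chem, Logic, Statistics, Databases) by period number:
Physics=period 3: (1,2,2,2,3) (1,2,2,2,4) — 2.
Physics=period 4: (1,2,2,2,3) (1,2,2,2,4) (1,3,3,3,4) (2,3,3,3,4) — 4.
Summing: 2 + 4 = 6.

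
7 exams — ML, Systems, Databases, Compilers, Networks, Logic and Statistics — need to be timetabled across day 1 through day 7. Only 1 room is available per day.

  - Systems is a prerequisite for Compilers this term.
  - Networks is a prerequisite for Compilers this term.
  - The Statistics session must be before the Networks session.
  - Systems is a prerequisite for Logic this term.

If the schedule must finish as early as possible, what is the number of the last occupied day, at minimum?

The precedence chain requires at least 3 distinct days.
With at most 1 per day and 7 exams, at least 7 days are needed.
7 works (last occupied day: day 7): for example Compilers -> day 4, Networks -> day 3, Statistics -> day 2, Systems -> day 1, Databases -> day 7, Logic -> day 5, ML -> day 6.

day 7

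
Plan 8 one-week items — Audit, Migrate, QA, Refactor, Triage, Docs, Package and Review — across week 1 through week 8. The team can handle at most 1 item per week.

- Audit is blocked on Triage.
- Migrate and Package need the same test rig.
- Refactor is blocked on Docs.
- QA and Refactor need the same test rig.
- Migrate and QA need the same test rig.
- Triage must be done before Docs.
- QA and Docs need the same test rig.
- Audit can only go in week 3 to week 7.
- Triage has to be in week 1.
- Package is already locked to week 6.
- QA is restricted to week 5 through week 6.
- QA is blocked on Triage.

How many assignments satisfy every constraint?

36

Splitting on Audit: it can be week 3 (12), week 4 (12), week 7 (12). Listing each branch's schedules as (Migrate, QA, Refactor, Triage, Docs, Package, Review) by week number:
Audit=week 3: (2,5,7,1,4,6,8) (2,5,8,1,4,6,7) (2,5,8,1,7,6,4) (4,5,7,1,2,6,8) (4,5,8,1,2,6,7) (4,5,8,1,7,6,2) (7,5,4,1,2,6,8) (7,5,8,1,2,6,4) (7,5,8,1,4,6,2) (8,5,4,1,2,6,7) (8,5,7,1,2,6,4) (8,5,7,1,4,6,2) — 12.
Audit=week 4: (2,5,7,1,3,6,8) (2,5,8,1,3,6,7) (2,5,8,1,7,6,3) (3,5,7,1,2,6,8) (3,5,8,1,2,6,7) (3,5,8,1,7,6,2) (7,5,3,1,2,6,8) (7,5,8,1,2,6,3) (7,5,8,1,3,6,2) (8,5,3,1,2,6,7) (8,5,7,1,2,6,3) (8,5,7,1,3,6,2) — 12.
Audit=week 7: (2,5,4,1,3,6,8) (2,5,8,1,3,6,4) (2,5,8,1,4,6,3) (3,5,4,1,2,6,8) (3,5,8,1,2,6,4) (3,5,8,1,4,6,2) (4,5,3,1,2,6,8) (4,5,8,1,2,6,3) (4,5,8,1,3,6,2) (8,5,3,1,2,6,4) (8,5,4,1,2,6,3) (8,5,4,1,3,6,2) — 12.
Summing: 12 + 12 + 12 = 36.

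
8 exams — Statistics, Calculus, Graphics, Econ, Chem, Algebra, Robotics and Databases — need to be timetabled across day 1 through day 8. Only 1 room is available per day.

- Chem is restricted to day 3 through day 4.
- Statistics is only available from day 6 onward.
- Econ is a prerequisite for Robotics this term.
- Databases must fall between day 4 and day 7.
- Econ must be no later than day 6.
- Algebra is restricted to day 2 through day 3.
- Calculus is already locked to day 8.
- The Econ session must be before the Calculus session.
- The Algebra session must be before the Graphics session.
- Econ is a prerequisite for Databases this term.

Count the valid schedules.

24

Splitting on Statistics: it can be day 6 (12), day 7 (12). Listing each branch's schedules as (Calculus, Graphics, Econ, Chem, Algebra, Robotics, Databases) by day number:
Statistics=day 6: (8,3,1,4,2,5,7) (8,3,1,4,2,7,5) (8,4,1,3,2,5,7) (8,4,1,3,2,7,5) (8,5,1,3,2,4,7) (8,5,1,3,2,7,4) (8,5,1,4,2,3,7) (8,5,1,4,3,2,7) (8,7,1,3,2,4,5) (8,7,1,3,2,5,4) (8,7,1,4,2,3,5) (8,7,1,4,3,2,5) — 12.
Statistics=day 7: (8,3,1,4,2,5,6) (8,3,1,4,2,6,5) (8,4,1,3,2,5,6) (8,4,1,3,2,6,5) (8,5,1,3,2,4,6) (8,5,1,3,2,6,4) (8,5,1,4,2,3,6) (8,5,1,4,3,2,6) (8,6,1,3,2,4,5) (8,6,1,3,2,5,4) (8,6,1,4,2,3,5) (8,6,1,4,3,2,5) — 12.
Summing: 12 + 12 = 24.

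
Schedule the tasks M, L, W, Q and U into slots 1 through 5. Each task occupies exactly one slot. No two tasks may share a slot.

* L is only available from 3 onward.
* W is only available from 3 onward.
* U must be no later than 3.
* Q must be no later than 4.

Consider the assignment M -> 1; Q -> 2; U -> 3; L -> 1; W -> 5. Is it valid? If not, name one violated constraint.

No two tasks may share a slot — violated.
L is only available from 3 onward — violated.
Q must be no later than 4 — holds.
W is only available from 3 onward — holds.
U must be no later than 3 — holds.

No — it violates: L is only available from 3 onward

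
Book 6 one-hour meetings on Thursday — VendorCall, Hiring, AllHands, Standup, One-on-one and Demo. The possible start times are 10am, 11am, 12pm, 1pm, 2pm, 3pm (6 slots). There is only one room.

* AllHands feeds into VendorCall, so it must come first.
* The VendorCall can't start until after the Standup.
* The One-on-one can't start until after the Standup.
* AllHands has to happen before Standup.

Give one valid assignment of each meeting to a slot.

AllHands -> 10am; Standup -> 11am; Hiring -> 2pm; One-on-one -> 1pm; VendorCall -> 12pm; Demo -> 3pm

Checking: AllHands(10am) before VendorCall(12pm); Standup(11am) before One-on-one(1pm); Standup(11am) before VendorCall(12pm); AllHands(10am) before Standup(11am); max 1 per slot (cap 1).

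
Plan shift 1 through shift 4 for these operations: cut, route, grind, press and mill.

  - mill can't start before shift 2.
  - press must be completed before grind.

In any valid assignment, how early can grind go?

shift 2

Precedence pushes grind to at least shift 2.
grind at shift 2 is achievable: mill in shift 2; cut in shift 1; route in shift 1; press in shift 1; grind in shift 2.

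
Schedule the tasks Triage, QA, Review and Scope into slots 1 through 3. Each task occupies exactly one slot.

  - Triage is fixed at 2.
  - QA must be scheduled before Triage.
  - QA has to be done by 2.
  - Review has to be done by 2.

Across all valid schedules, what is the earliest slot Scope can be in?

Scope at 1 is achievable: Review -> 1; Scope -> 1; QA -> 1; Triage -> 2.

1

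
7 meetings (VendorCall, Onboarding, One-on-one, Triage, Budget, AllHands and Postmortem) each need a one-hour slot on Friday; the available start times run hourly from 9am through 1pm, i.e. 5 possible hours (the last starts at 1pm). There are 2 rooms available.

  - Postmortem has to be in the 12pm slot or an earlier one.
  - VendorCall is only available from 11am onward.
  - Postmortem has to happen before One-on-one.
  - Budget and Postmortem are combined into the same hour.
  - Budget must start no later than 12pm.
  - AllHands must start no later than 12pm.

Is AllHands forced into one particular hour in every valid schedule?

No

AllHands can be 9am (e.g. Onboarding=9am, Postmortem=10am, Triage=12pm, AllHands=9am, VendorCall=11am, Budget=10am, One-on-one=11am) or 10am (e.g. One-on-one -> 10am, Onboarding -> 11am, Postmortem -> 9am, Budget -> 9am, VendorCall -> 11am, Triage -> 12pm, AllHands -> 10am).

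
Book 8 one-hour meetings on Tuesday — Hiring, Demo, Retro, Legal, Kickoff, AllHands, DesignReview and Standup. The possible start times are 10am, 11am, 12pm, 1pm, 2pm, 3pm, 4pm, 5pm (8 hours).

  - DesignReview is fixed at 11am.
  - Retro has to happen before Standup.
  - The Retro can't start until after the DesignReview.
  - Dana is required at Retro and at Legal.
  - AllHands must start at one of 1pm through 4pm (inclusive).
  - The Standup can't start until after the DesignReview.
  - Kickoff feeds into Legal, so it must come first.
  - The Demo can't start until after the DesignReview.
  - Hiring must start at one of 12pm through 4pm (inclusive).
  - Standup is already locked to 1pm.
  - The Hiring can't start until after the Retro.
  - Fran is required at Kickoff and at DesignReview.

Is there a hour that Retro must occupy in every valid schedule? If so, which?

DesignReview is fixed at 11am and must come before Retro, so Retro is at least 12pm.
Standup is fixed at 1pm and must come after Retro, so Retro is at most 12pm.
So Retro must be 12pm.

12pm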